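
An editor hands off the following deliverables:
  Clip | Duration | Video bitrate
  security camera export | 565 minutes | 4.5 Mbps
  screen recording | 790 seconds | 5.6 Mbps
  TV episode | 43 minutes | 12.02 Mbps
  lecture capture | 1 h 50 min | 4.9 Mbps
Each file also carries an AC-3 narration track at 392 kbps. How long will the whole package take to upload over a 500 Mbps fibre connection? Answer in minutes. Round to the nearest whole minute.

Audio: 392 kbps = 0.392 Mbps.
security camera export: 4.892 Mbps × 33900 s = 165838.8 Mb
screen recording: 5.992 Mbps × 790 s = 4733.7 Mb
TV episode: 12.412 Mbps × 2580 s = 32023.0 Mb
lecture capture: 5.292 Mbps × 6600 s = 34927.2 Mb
Total: 237522.6 Mb = 29690.3 MB.
At 500 Mbps: 237522.6 / 500 = 475 s ≈ 7.92 minutes.

8 minutes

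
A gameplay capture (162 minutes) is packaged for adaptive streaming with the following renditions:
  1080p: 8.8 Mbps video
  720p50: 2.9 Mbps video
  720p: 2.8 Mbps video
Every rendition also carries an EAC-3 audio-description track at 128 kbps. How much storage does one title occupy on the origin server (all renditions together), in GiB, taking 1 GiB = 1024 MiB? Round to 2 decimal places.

16.84 GiB

162 min = 9720 s
Audio: 128 kbps = 0.128 Mbps.
Sum of rendition bitrates: (8.8+0.128) + (2.9+0.128) + (2.8+0.128) = 14.884 Mbps.
× 9720 s = 144,672 Mb = 18,084 MB = 16.84 GiB.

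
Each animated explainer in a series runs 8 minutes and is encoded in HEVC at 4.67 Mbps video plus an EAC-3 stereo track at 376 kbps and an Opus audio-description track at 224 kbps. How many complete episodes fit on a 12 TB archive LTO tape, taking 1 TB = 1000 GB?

37950

8 min = 480 s
Audio total: 376 + 224 = 600 kbps = 0.600 Mbps.
Total bitrate: 5.270 Mbps.
Per item: 5.270 Mbps × 480 s = 2,530 Mb = 316.2 MB.
Capacity: 12 TB = 96,000,000 Mb; 37950.66 items → 37950 complete.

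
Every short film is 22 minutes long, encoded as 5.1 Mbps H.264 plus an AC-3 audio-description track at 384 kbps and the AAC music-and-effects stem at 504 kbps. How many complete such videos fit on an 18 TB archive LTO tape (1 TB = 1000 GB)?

18218

22 min = 1320 s
Audio total: 384 + 504 = 888 kbps = 0.888 Mbps.
Total bitrate: 5.988 Mbps.
Per item: 5.988 Mbps × 1320 s = 7,904 Mb = 988.0 MB.
Capacity: 18 TB = 144,000,000 Mb; 18218.25 items → 18218 complete.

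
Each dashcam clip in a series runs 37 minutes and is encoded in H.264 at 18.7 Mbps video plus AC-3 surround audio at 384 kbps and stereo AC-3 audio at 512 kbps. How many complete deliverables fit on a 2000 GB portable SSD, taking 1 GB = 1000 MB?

367

37 min = 2220 s
Audio total: 384 + 512 = 896 kbps = 0.896 Mbps.
Total bitrate: 19.596 Mbps.
Per item: 19.596 Mbps × 2220 s = 43,503 Mb = 5,438 MB.
Capacity: 2000 GB = 16,000,000 Mb; 367.79 items → 367 complete.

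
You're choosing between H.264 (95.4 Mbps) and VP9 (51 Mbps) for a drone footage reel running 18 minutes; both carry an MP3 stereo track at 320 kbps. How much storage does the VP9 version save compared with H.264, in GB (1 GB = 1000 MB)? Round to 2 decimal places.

18 min = 1080 s
Audio: 320 kbps = 0.320 Mbps.
H.264: 95.720 Mbps × 1080 s = 103377.6 Mb = 12.922 GB.
VP9: 51.320 Mbps × 1080 s = 55425.6 Mb = 6.928 GB.
Saving: 12.922 − 6.928 = 5.994 GB.

5.99 GB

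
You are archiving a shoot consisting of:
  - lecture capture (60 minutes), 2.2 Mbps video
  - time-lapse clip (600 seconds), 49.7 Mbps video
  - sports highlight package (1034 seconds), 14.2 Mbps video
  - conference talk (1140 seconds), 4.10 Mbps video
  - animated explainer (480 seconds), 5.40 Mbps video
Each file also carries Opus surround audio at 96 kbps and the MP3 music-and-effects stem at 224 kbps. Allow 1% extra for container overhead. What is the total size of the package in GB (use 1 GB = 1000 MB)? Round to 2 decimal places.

7.81 GB

Audio total: 96 + 224 = 320 kbps = 0.320 Mbps.
lecture capture: 2.520 Mbps × 3600 s × 1.01 = 9162.7 Mb
time-lapse clip: 50.020 Mbps × 600 s × 1.01 = 30312.1 Mb
sports highlight package: 14.520 Mbps × 1034 s × 1.01 = 15163.8 Mb
conference talk: 4.420 Mbps × 1140 s × 1.01 = 5089.2 Mb
animated explainer: 5.720 Mbps × 480 s × 1.01 = 2773.1 Mb
Total: 62500.9 Mb = 7812.6 MB.
= 7.813 GB.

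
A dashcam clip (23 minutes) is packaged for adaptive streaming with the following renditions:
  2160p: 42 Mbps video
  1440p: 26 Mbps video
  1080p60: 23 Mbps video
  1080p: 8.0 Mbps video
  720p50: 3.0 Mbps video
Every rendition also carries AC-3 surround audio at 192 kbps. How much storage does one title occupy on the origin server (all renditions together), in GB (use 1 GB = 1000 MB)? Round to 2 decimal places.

23 min = 1380 s
Audio: 192 kbps = 0.192 Mbps.
Sum of rendition bitrates: (42+0.192) + (26+0.192) + (23+0.192) + (8.0+0.192) + (3.0+0.192) = 102.960 Mbps.
× 1380 s = 142,085 Mb = 17,761 MB = 17.76 GB.

17.76 GB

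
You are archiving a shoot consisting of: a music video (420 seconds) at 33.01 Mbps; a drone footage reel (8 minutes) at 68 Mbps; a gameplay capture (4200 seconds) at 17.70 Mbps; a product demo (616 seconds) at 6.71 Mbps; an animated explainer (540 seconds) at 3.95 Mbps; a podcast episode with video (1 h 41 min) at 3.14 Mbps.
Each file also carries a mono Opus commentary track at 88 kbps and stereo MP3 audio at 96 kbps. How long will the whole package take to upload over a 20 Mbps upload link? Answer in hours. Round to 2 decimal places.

2.06 hours

Audio total: 88 + 96 = 184 kbps = 0.184 Mbps.
music video: 33.194 Mbps × 420 s = 13941.5 Mb
drone footage reel: 68.184 Mbps × 480 s = 32728.3 Mb
gameplay capture: 17.884 Mbps × 4200 s = 75112.8 Mb
product demo: 6.894 Mbps × 616 s = 4246.7 Mb
animated explainer: 4.134 Mbps × 540 s = 2232.4 Mb
podcast episode with video: 3.324 Mbps × 6060 s = 20143.4 Mb
Total: 148405.1 Mb = 18550.6 MB.
At 20 Mbps: 148405.1 / 20 = 7420 s ≈ 2.06 hours.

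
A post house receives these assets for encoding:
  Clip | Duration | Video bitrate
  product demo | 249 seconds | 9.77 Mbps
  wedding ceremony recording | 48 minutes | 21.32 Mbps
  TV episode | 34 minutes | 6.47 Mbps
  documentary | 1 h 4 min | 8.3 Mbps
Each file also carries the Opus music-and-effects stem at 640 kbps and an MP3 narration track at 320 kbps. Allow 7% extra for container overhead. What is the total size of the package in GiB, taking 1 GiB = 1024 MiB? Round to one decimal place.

14.6 GiB

Audio total: 640 + 320 = 960 kbps = 0.960 Mbps.
product demo: 10.730 Mbps × 249 s × 1.07 = 2858.8 Mb
wedding ceremony recording: 22.280 Mbps × 2880 s × 1.07 = 68658.0 Mb
TV episode: 7.430 Mbps × 2040 s × 1.07 = 16218.2 Mb
documentary: 9.260 Mbps × 3840 s × 1.07 = 38047.5 Mb
Total: 125782.5 Mb = 15722.8 MB.
= 14.64 GiB.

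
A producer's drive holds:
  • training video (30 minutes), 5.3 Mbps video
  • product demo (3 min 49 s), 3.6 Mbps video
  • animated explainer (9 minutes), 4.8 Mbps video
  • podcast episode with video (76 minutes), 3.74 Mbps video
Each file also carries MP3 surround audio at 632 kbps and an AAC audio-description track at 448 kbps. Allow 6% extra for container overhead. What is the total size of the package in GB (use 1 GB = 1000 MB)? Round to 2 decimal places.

Audio total: 632 + 448 = 1080 kbps = 1.080 Mbps.
training video: 6.380 Mbps × 1800 s × 1.06 = 12173.0 Mb
product demo: 4.680 Mbps × 229 s × 1.06 = 1136.0 Mb
animated explainer: 5.880 Mbps × 540 s × 1.06 = 3365.7 Mb
podcast episode with video: 4.820 Mbps × 4560 s × 1.06 = 23298.0 Mb
Total: 39972.7 Mb = 4996.6 MB.
= 4.997 GB.

5.00 GB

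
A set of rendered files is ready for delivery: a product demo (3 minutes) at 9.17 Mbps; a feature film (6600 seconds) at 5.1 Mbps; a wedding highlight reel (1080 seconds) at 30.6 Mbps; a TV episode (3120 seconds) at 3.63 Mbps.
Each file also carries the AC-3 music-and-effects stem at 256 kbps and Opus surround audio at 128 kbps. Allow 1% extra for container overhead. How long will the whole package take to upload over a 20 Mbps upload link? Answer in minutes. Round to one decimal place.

70.6 minutes

Audio total: 256 + 128 = 384 kbps = 0.384 Mbps.
product demo: 9.554 Mbps × 180 s × 1.01 = 1736.9 Mb
feature film: 5.484 Mbps × 6600 s × 1.01 = 36556.3 Mb
wedding highlight reel: 30.984 Mbps × 1080 s × 1.01 = 33797.3 Mb
TV episode: 4.014 Mbps × 3120 s × 1.01 = 12648.9 Mb
Total: 84739.5 Mb = 10592.4 MB.
At 20 Mbps: 84739.5 / 20 = 4237 s ≈ 70.6 minutes.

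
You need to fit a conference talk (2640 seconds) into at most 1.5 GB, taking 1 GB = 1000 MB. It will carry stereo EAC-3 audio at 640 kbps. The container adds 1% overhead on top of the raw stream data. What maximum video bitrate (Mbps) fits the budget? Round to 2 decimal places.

Budget: 1.5 GB = 12000.0 Mb.
Stream payload after overhead: 12000.0 / 1.01 = 11881.2 Mb.
Total bitrate budget: 11881.2 Mb / 2640 s = 4.500 Mbps.
Audio: 640 kbps = 0.640 Mbps.
Video: 4.500 − 0.640 = 3.860 Mbps.

3.86 Mbps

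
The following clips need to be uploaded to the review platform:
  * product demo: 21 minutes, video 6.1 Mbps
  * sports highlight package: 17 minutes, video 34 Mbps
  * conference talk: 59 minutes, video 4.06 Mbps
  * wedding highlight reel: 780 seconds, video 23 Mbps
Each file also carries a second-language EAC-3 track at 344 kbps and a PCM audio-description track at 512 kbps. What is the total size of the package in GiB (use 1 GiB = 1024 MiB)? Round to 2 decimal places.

9.35 GiB

Audio total: 344 + 512 = 856 kbps = 0.856 Mbps.
product demo: 6.956 Mbps × 1260 s = 8764.6 Mb
sports highlight package: 34.856 Mbps × 1020 s = 35553.1 Mb
conference talk: 4.916 Mbps × 3540 s = 17402.6 Mb
wedding highlight reel: 23.856 Mbps × 780 s = 18607.7 Mb
Total: 80328.0 Mb = 10041.0 MB.
= 9.351 GiB.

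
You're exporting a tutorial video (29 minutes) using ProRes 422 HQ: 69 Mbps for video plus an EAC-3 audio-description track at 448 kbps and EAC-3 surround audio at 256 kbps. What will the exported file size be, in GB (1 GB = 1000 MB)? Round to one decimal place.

29 min = 1740 s
Audio total: 448 + 256 = 704 kbps = 0.704 Mbps.
Total bitrate: 69 + 0.704 = 69.704 Mbps.
Stream data: 69.704 Mbps × 1740 s = 121285.0 Mb.
121,285 Mb ÷ 8 = 15,161 MB → 15.16 GB.

15.2 GB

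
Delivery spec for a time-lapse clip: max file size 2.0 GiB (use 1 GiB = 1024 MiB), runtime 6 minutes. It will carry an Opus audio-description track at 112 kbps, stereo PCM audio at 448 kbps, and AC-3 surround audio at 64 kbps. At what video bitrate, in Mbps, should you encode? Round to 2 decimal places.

47.10 Mbps

Budget: 2.0 GiB = 17179.9 Mb.
6 min = 360 s
Total bitrate budget: 17179.9 Mb / 360 s = 47.722 Mbps.
Audio total: 112 + 448 + 64 = 624 kbps = 0.624 Mbps.
Video: 47.722 − 0.624 = 47.098 Mbps.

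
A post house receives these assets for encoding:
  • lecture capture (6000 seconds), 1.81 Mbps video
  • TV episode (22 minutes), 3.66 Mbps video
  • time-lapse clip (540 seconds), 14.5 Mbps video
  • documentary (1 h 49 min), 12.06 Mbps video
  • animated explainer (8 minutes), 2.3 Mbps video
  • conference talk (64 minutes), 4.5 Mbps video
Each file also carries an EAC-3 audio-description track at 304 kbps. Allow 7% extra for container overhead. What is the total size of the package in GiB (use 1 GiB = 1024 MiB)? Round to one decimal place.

15.8 GiB

Audio: 304 kbps = 0.304 Mbps.
lecture capture: 2.114 Mbps × 6000 s × 1.07 = 13571.9 Mb
TV episode: 3.964 Mbps × 1320 s × 1.07 = 5598.8 Mb
time-lapse clip: 14.804 Mbps × 540 s × 1.07 = 8553.8 Mb
documentary: 12.364 Mbps × 6540 s × 1.07 = 86520.8 Mb
animated explainer: 2.604 Mbps × 480 s × 1.07 = 1337.4 Mb
conference talk: 4.804 Mbps × 3840 s × 1.07 = 19738.7 Mb
Total: 135321.3 Mb = 16915.2 MB.
= 15.75 GiB.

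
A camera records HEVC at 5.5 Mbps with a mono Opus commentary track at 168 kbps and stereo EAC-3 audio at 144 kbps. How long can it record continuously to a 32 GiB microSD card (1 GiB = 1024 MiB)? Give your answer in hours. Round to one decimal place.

13.1 hours

Audio total: 168 + 144 = 312 kbps = 0.312 Mbps.
Total bitrate: 5.5 + 0.312 = 5.812 Mbps.
Capacity: 32 GiB = 274,878 Mb.
Recording time: 274,878 / 5.812 = 47,295 s ≈ 13.1 hours.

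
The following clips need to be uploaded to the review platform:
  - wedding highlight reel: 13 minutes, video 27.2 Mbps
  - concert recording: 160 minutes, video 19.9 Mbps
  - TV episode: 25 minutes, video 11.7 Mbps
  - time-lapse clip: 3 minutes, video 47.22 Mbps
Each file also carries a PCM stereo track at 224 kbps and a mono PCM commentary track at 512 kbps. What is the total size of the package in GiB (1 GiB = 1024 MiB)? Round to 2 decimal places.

Audio total: 224 + 512 = 736 kbps = 0.736 Mbps.
wedding highlight reel: 27.936 Mbps × 780 s = 21790.1 Mb
concert recording: 20.636 Mbps × 9600 s = 198105.6 Mb
TV episode: 12.436 Mbps × 1500 s = 18654.0 Mb
time-lapse clip: 47.956 Mbps × 180 s = 8632.1 Mb
Total: 247181.8 Mb = 30897.7 MB.
= 28.78 GiB.

28.78 GiB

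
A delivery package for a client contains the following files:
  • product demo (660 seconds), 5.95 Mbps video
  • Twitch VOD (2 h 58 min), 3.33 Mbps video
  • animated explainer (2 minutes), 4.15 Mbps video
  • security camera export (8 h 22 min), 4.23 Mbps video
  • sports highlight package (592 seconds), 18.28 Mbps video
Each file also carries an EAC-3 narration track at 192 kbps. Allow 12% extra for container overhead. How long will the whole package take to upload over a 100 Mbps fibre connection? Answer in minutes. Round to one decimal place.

Audio: 192 kbps = 0.192 Mbps.
product demo: 6.142 Mbps × 660 s × 1.12 = 4540.2 Mb
Twitch VOD: 3.522 Mbps × 10680 s × 1.12 = 42128.8 Mb
animated explainer: 4.342 Mbps × 120 s × 1.12 = 583.6 Mb
security camera export: 4.422 Mbps × 30120 s × 1.12 = 149173.5 Mb
sports highlight package: 18.472 Mbps × 592 s × 1.12 = 12247.7 Mb
Total: 208673.7 Mb = 26084.2 MB.
At 100 Mbps: 208673.7 / 100 = 2087 s ≈ 34.8 minutes.

34.8 minutes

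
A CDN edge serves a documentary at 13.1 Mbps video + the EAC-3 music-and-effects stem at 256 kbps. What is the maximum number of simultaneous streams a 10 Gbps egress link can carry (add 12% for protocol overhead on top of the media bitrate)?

Audio: 256 kbps = 0.256 Mbps.
Per-viewer media rate: 13.356 Mbps.
On the wire with 12% overhead: 14.959 Mbps.
10 Gbps = 10,000 Mbps; 10,000 / 14.959 = 668.51 → 668 viewers.

668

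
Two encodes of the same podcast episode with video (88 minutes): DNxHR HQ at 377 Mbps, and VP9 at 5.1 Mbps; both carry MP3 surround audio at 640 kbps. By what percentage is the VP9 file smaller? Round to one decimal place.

88 min = 5280 s
Audio: 640 kbps = 0.640 Mbps.
DNxHR HQ: 377.640 Mbps × 5280 s = 1993939.2 Mb = 249.242 GB.
VP9: 5.740 Mbps × 5280 s = 30307.2 Mb = 3.788 GB.
Reduction: (1 − 3.788/249.242) × 100 = 98.48%.

98.5%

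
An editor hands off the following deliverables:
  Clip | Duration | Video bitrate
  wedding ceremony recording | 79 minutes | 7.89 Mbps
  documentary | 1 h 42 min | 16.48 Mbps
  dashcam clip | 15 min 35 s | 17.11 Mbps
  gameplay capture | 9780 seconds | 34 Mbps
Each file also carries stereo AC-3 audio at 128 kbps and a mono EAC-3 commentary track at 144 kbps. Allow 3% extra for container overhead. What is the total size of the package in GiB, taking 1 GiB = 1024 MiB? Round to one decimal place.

Audio total: 128 + 144 = 272 kbps = 0.272 Mbps.
wedding ceremony recording: 8.162 Mbps × 4740 s × 1.03 = 39848.5 Mb
documentary: 16.752 Mbps × 6120 s × 1.03 = 105597.9 Mb
dashcam clip: 17.382 Mbps × 935 s × 1.03 = 16739.7 Mb
gameplay capture: 34.272 Mbps × 9780 s × 1.03 = 345235.6 Mb
Total: 507421.7 Mb = 63427.7 MB.
= 59.07 GiB.

59.1 GiB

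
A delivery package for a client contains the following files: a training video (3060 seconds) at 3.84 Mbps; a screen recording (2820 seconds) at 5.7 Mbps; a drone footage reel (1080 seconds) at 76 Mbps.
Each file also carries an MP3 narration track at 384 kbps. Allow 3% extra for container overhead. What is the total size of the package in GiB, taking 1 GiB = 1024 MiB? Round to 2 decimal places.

13.50 GiB

Audio: 384 kbps = 0.384 Mbps.
training video: 4.224 Mbps × 3060 s × 1.03 = 13313.2 Mb
screen recording: 6.084 Mbps × 2820 s × 1.03 = 17671.6 Mb
drone footage reel: 76.384 Mbps × 1080 s × 1.03 = 84969.6 Mb
Total: 115954.4 Mb = 14494.3 MB.
= 13.50 GiB.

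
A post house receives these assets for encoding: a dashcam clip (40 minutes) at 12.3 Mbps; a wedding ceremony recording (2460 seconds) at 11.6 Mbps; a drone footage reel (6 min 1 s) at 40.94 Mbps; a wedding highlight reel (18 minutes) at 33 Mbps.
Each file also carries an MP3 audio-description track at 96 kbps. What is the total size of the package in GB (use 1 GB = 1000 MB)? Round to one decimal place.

13.6 GB

Audio: 96 kbps = 0.096 Mbps.
dashcam clip: 12.396 Mbps × 2400 s = 29750.4 Mb
wedding ceremony recording: 11.696 Mbps × 2460 s = 28772.2 Mb
drone footage reel: 41.036 Mbps × 361 s = 14814.0 Mb
wedding highlight reel: 33.096 Mbps × 1080 s = 35743.7 Mb
Total: 109080.2 Mb = 13635.0 MB.
= 13.64 GB.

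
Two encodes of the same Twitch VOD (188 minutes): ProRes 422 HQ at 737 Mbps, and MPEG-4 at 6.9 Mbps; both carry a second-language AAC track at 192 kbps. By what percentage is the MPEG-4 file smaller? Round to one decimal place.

99.0%

188 min = 11280 s
Audio: 192 kbps = 0.192 Mbps.
ProRes 422 HQ: 737.192 Mbps × 11280 s = 8315525.8 Mb = 1039.441 GB.
MPEG-4: 7.092 Mbps × 11280 s = 79997.8 Mb = 10.000 GB.
Reduction: (1 − 10.000/1039.441) × 100 = 99.04%.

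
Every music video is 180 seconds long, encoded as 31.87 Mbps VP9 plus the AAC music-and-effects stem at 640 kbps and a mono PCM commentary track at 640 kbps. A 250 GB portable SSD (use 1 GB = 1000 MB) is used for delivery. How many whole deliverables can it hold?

335

Audio total: 640 + 640 = 1280 kbps = 1.280 Mbps.
Total bitrate: 33.150 Mbps.
Per item: 33.150 Mbps × 180 s = 5,967 Mb = 745.9 MB.
Capacity: 250 GB = 2,000,000 Mb; 335.18 items → 335 complete.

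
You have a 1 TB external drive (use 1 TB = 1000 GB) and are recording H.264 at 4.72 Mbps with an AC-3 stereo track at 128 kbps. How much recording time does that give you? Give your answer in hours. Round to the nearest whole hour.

Audio: 128 kbps = 0.128 Mbps.
Total bitrate: 4.72 + 0.128 = 4.848 Mbps.
Capacity: 1 TB = 8,000,000 Mb.
Recording time: 8,000,000 / 4.848 = 1,650,165 s ≈ 458 hours.

458 hours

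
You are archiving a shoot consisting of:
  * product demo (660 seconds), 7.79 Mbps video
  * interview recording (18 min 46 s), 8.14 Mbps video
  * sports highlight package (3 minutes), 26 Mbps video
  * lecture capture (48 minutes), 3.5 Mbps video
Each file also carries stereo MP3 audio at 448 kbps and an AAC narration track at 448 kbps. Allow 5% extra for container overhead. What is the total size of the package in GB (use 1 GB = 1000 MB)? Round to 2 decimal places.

4.38 GB

Audio total: 448 + 448 = 896 kbps = 0.896 Mbps.
product demo: 8.686 Mbps × 660 s × 1.05 = 6019.4 Mb
interview recording: 9.036 Mbps × 1126 s × 1.05 = 10683.3 Mb
sports highlight package: 26.896 Mbps × 180 s × 1.05 = 5083.3 Mb
lecture capture: 4.396 Mbps × 2880 s × 1.05 = 13293.5 Mb
Total: 35079.5 Mb = 4384.9 MB.
= 4.385 GB.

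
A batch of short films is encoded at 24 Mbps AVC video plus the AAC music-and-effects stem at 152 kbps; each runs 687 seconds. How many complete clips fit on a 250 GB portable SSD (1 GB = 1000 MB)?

120

Audio: 152 kbps = 0.152 Mbps.
Total bitrate: 24.152 Mbps.
Per item: 24.152 Mbps × 687 s = 16,592 Mb = 2,074 MB.
Capacity: 250 GB = 2,000,000 Mb; 120.54 items → 120 complete.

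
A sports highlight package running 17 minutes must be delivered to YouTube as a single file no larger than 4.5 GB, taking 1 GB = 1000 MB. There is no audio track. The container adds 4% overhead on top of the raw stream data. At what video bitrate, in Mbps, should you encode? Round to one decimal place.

Budget: 4.5 GB = 36000.0 Mb.
Stream payload after overhead: 36000.0 / 1.04 = 34615.4 Mb.
17 min = 1020 s
Total bitrate budget: 34615.4 Mb / 1020 s = 33.937 Mbps.

33.9 Mbps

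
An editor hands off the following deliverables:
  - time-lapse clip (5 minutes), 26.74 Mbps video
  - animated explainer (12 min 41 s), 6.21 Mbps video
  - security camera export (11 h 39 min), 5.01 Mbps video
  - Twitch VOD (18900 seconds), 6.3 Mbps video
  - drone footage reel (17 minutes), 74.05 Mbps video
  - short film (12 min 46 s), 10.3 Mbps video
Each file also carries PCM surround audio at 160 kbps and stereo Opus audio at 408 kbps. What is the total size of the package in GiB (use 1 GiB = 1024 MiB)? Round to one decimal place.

53.7 GiB

Audio total: 160 + 408 = 568 kbps = 0.568 Mbps.
time-lapse clip: 27.308 Mbps × 300 s = 8192.4 Mb
animated explainer: 6.778 Mbps × 761 s = 5158.1 Mb
security camera export: 5.578 Mbps × 41940 s = 233941.3 Mb
Twitch VOD: 6.868 Mbps × 18900 s = 129805.2 Mb
drone footage reel: 74.618 Mbps × 1020 s = 76110.4 Mb
short film: 10.868 Mbps × 766 s = 8324.9 Mb
Total: 461532.2 Mb = 57691.5 MB.
= 53.73 GiB.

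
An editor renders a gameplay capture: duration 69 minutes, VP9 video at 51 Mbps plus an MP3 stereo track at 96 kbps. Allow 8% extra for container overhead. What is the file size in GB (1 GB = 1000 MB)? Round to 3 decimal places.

69 min = 4140 s
Audio: 96 kbps = 0.096 Mbps.
Total bitrate: 51 + 0.096 = 51.096 Mbps.
Stream data: 51.096 Mbps × 4140 s = 211537.4 Mb.
With 8% container overhead: ×1.08.
228,460 Mb ÷ 8 = 28,558 MB → 28.56 GB.

28.558 GB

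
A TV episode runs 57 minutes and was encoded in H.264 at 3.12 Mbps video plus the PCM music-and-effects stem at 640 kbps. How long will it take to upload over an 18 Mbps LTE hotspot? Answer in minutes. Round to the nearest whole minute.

12 minutes

57 min = 3420 s
Audio: 640 kbps = 0.640 Mbps.
Total bitrate: 3.760 Mbps.
File: 3.760 Mbps × 3420 s = 12859.2 Mb.
At 18 Mbps: 12859.2 / 18 = 714.4 s ≈ 11.9 minutes.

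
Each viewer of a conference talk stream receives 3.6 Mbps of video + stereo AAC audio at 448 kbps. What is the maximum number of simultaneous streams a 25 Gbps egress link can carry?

6175

Audio: 448 kbps = 0.448 Mbps.
Per-viewer media rate: 4.048 Mbps.
25 Gbps = 25,000 Mbps; 25,000 / 4.048 = 6175.89 → 6175 viewers.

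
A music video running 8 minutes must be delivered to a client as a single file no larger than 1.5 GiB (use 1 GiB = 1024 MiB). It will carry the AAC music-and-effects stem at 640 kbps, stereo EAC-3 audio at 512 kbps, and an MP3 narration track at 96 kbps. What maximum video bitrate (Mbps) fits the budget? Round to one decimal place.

25.6 Mbps

Budget: 1.5 GiB = 12884.9 Mb.
8 min = 480 s
Total bitrate budget: 12884.9 Mb / 480 s = 26.844 Mbps.
Audio total: 640 + 512 + 96 = 1248 kbps = 1.248 Mbps.
Video: 26.844 − 1.248 = 25.596 Mbps.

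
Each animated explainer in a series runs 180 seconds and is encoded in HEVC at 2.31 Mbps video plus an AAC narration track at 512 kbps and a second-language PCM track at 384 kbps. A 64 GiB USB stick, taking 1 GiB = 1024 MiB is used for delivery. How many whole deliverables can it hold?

Audio total: 512 + 384 = 896 kbps = 0.896 Mbps.
Total bitrate: 3.206 Mbps.
Per item: 3.206 Mbps × 180 s = 577.1 Mb = 72.14 MB.
Capacity: 64 GiB = 549,756 Mb; 952.65 items → 952 complete.

952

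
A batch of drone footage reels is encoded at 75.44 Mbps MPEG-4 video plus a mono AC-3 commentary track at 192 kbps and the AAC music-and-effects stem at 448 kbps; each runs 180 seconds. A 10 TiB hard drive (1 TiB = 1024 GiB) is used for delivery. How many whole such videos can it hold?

Audio total: 192 + 448 = 640 kbps = 0.640 Mbps.
Total bitrate: 76.080 Mbps.
Per item: 76.080 Mbps × 180 s = 13,694 Mb = 1,712 MB.
Capacity: 10 TiB = 87,960,930 Mb; 6423.13 items → 6423 complete.

6423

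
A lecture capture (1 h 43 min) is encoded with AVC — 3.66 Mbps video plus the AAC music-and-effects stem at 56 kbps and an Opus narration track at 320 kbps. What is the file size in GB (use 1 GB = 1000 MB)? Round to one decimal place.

3.1 GB

1 h 43 min = 103 min = 6180 s
Audio total: 56 + 320 = 376 kbps = 0.376 Mbps.
Total bitrate: 3.66 + 0.376 = 4.036 Mbps.
Stream data: 4.036 Mbps × 6180 s = 24942.5 Mb.
24,942 Mb ÷ 8 = 3,118 MB → 3.118 GB.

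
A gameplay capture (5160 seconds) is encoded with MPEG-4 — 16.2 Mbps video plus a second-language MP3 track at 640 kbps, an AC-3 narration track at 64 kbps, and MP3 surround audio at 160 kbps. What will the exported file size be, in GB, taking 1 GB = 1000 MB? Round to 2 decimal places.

Audio total: 640 + 64 + 160 = 864 kbps = 0.864 Mbps.
Total bitrate: 16.2 + 0.864 = 17.064 Mbps.
Stream data: 17.064 Mbps × 5160 s = 88050.2 Mb.
88,050 Mb ÷ 8 = 11,006 MB → 11.01 GB.

11.01 GB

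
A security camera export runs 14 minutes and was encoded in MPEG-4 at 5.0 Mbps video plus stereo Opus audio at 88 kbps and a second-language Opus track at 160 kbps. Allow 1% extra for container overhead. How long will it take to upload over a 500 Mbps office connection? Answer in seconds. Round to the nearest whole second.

9 seconds

14 min = 840 s
Audio total: 88 + 160 = 248 kbps = 0.248 Mbps.
Total bitrate: 5.248 Mbps.
File: 5.248 Mbps × 840 s = 4408.3 Mb.
With 1% container overhead: ×1.01. → 4452.4 Mb.
At 500 Mbps: 4452.4 / 500 = 8.9 s ≈ 8.9 seconds.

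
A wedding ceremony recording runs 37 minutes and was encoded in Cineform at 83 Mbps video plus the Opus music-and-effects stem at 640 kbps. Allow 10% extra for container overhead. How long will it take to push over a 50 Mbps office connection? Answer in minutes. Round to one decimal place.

68.1 minutes

37 min = 2220 s
Audio: 640 kbps = 0.640 Mbps.
Total bitrate: 83.640 Mbps.
File: 83.640 Mbps × 2220 s = 185680.8 Mb.
With 10% container overhead: ×1.10. → 204248.9 Mb.
At 50 Mbps: 204248.9 / 50 = 4085.0 s ≈ 68.1 minutes.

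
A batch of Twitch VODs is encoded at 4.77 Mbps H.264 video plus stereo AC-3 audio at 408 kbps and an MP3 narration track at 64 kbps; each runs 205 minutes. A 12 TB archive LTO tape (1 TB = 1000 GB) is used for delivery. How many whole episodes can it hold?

1488

205 min = 12300 s
Audio total: 408 + 64 = 472 kbps = 0.472 Mbps.
Total bitrate: 5.242 Mbps.
Per item: 5.242 Mbps × 12300 s = 64,477 Mb = 8,060 MB.
Capacity: 12 TB = 96,000,000 Mb; 1488.91 items → 1488 complete.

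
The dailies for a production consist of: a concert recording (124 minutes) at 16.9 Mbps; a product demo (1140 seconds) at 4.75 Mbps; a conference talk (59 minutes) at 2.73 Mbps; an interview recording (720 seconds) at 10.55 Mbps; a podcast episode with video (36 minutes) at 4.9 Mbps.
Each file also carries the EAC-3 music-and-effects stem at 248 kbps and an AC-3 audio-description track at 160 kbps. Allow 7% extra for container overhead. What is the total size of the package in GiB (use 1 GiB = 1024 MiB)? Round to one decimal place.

Audio total: 248 + 160 = 408 kbps = 0.408 Mbps.
concert recording: 17.308 Mbps × 7440 s × 1.07 = 137785.5 Mb
product demo: 5.158 Mbps × 1140 s × 1.07 = 6291.7 Mb
conference talk: 3.138 Mbps × 3540 s × 1.07 = 11886.1 Mb
interview recording: 10.958 Mbps × 720 s × 1.07 = 8442.0 Mb
podcast episode with video: 5.308 Mbps × 2160 s × 1.07 = 12267.8 Mb
Total: 176673.3 Mb = 22084.2 MB.
= 20.57 GiB.

20.6 GiB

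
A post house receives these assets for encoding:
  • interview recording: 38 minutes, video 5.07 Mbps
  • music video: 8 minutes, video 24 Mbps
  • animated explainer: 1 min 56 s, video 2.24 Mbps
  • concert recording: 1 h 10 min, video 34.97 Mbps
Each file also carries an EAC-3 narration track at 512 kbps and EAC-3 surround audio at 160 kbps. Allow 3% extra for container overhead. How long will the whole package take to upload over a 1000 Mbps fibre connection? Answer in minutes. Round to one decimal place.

Audio total: 512 + 160 = 672 kbps = 0.672 Mbps.
interview recording: 5.742 Mbps × 2280 s × 1.03 = 13484.5 Mb
music video: 24.672 Mbps × 480 s × 1.03 = 12197.8 Mb
animated explainer: 2.912 Mbps × 116 s × 1.03 = 347.9 Mb
concert recording: 35.642 Mbps × 4200 s × 1.03 = 154187.3 Mb
Total: 180217.6 Mb = 22527.2 MB.
At 1000 Mbps: 180217.6 / 1000 = 180 s ≈ 3 minutes.

3.0 minutes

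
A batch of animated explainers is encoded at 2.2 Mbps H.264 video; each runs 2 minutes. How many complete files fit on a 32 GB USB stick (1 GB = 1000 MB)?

969

2 min = 120 s
Per item: 2.200 Mbps × 120 s = 264.0 Mb = 33.00 MB.
Capacity: 32 GB = 256,000 Mb; 969.70 items → 969 complete.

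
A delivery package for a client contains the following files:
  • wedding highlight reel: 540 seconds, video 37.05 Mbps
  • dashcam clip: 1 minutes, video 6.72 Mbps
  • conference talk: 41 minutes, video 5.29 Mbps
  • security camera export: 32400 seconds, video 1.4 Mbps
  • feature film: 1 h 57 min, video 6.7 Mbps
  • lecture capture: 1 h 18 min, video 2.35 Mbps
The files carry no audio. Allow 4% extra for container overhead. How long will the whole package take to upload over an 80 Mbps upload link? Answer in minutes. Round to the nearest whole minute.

wedding highlight reel: 37.050 Mbps × 540 s × 1.04 = 20807.3 Mb
dashcam clip: 6.720 Mbps × 60 s × 1.04 = 419.3 Mb
conference talk: 5.290 Mbps × 2460 s × 1.04 = 13533.9 Mb
security camera export: 1.400 Mbps × 32400 s × 1.04 = 47174.4 Mb
feature film: 6.700 Mbps × 7020 s × 1.04 = 48915.4 Mb
lecture capture: 2.350 Mbps × 4680 s × 1.04 = 11437.9 Mb
Total: 142288.2 Mb = 17786.0 MB.
At 80 Mbps: 142288.2 / 80 = 1779 s ≈ 29.6 minutes.

30 minutes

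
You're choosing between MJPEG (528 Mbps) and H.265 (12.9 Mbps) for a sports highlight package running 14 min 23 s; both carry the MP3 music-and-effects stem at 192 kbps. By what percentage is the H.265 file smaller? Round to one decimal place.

14 min 23 s = 863 s
Audio: 192 kbps = 0.192 Mbps.
MJPEG: 528.192 Mbps × 863 s = 455829.7 Mb = 53.066 GiB.
H.265: 13.092 Mbps × 863 s = 11298.4 Mb = 1.315 GiB.
Reduction: (1 − 1.315/53.066) × 100 = 97.52%.

97.5%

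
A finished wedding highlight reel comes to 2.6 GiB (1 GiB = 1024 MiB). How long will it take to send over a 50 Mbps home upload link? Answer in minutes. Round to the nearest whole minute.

7 minutes

File: 2.6 GiB = 22333.8 Mb.
At 50 Mbps: 22333.8 / 50 = 446.7 s ≈ 7.44 minutes.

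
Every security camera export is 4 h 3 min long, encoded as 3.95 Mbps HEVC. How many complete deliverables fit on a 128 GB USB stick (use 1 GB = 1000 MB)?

4 h 3 min = 243 min = 14580 s
Per item: 3.950 Mbps × 14580 s = 57,591 Mb = 7,199 MB.
Capacity: 128 GB = 1,024,000 Mb; 17.78 items → 17 complete.

17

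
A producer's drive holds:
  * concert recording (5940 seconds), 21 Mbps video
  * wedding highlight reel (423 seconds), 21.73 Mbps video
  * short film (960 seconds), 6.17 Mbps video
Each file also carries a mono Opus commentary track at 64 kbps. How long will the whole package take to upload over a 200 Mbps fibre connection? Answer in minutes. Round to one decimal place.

Audio: 64 kbps = 0.064 Mbps.
concert recording: 21.064 Mbps × 5940 s = 125120.2 Mb
wedding highlight reel: 21.794 Mbps × 423 s = 9218.9 Mb
short film: 6.234 Mbps × 960 s = 5984.6 Mb
Total: 140323.7 Mb = 17540.5 MB.
At 200 Mbps: 140323.7 / 200 = 702 s ≈ 11.7 minutes.

11.7 minutes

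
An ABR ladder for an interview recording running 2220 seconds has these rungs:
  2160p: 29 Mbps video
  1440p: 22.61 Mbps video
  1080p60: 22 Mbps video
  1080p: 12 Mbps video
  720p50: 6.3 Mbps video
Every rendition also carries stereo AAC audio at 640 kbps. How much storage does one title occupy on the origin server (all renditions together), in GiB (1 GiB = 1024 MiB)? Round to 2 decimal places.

24.58 GiB

Audio: 640 kbps = 0.640 Mbps.
Sum of rendition bitrates: (29+0.640) + (22.61+0.640) + (22+0.640) + (12+0.640) + (6.3+0.640) = 95.110 Mbps.
× 2220 s = 211,144 Mb = 26,393 MB = 24.58 GiB.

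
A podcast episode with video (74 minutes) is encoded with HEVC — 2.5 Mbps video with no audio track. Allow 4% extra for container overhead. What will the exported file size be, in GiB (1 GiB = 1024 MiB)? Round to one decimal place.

1.3 GiB

74 min = 4440 s
Total bitrate: 2.5 Mbps.
Stream data: 2.500 Mbps × 4440 s = 11100.0 Mb.
With 4% container overhead: ×1.04.
11,544 Mb = 1,443,000,000 bytes ÷ 1,073,741,824 = 1.344 GiB.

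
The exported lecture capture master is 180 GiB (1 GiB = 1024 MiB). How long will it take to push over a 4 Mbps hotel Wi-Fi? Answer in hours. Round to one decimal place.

107.4 hours

File: 180 GiB = 1546188.2 Mb.
At 4 Mbps: 1546188.2 / 4 = 386547.1 s ≈ 107 hours.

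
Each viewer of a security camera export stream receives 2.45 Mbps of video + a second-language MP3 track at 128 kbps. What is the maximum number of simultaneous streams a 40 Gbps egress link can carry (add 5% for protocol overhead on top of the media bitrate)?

Audio: 128 kbps = 0.128 Mbps.
Per-viewer media rate: 2.578 Mbps.
On the wire with 5% overhead: 2.707 Mbps.
40 Gbps = 40,000 Mbps; 40,000 / 2.707 = 14777.05 → 14777 viewers.

14777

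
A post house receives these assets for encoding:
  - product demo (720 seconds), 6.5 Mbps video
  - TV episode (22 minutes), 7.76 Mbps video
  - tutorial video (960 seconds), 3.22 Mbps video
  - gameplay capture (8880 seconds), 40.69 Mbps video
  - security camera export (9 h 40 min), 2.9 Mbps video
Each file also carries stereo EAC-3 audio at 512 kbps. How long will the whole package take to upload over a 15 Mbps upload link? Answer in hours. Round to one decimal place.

9.3 hours

Audio: 512 kbps = 0.512 Mbps.
product demo: 7.012 Mbps × 720 s = 5048.6 Mb
TV episode: 8.272 Mbps × 1320 s = 10919.0 Mb
tutorial video: 3.732 Mbps × 960 s = 3582.7 Mb
gameplay capture: 41.202 Mbps × 8880 s = 365873.8 Mb
security camera export: 3.412 Mbps × 34800 s = 118737.6 Mb
Total: 504161.8 Mb = 63020.2 MB.
At 15 Mbps: 504161.8 / 15 = 33611 s ≈ 9.34 hours.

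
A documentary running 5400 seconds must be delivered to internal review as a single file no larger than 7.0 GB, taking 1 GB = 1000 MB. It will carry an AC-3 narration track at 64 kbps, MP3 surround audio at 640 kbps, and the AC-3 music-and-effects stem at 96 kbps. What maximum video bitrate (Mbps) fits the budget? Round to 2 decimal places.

9.57 Mbps

Budget: 7.0 GB = 56000.0 Mb.
Total bitrate budget: 56000.0 Mb / 5400 s = 10.370 Mbps.
Audio total: 64 + 640 + 96 = 800 kbps = 0.800 Mbps.
Video: 10.370 − 0.800 = 9.570 Mbps.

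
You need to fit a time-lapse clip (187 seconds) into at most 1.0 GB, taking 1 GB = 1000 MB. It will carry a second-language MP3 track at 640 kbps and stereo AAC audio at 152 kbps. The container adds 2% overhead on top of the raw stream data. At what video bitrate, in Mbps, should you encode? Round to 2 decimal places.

Budget: 1.0 GB = 8000.0 Mb.
Stream payload after overhead: 8000.0 / 1.02 = 7843.1 Mb.
Total bitrate budget: 7843.1 Mb / 187 s = 41.942 Mbps.
Audio total: 640 + 152 = 792 kbps = 0.792 Mbps.
Video: 41.942 − 0.792 = 41.150 Mbps.

41.15 Mbps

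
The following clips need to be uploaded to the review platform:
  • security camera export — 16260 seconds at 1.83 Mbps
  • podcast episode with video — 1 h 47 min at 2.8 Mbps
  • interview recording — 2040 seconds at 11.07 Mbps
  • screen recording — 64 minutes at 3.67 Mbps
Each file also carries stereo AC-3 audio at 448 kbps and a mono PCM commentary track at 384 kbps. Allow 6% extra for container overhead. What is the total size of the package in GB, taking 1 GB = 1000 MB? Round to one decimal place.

14.3 GB

Audio total: 448 + 384 = 832 kbps = 0.832 Mbps.
security camera export: 2.662 Mbps × 16260 s × 1.06 = 45881.2 Mb
podcast episode with video: 3.632 Mbps × 6420 s × 1.06 = 24716.5 Mb
interview recording: 11.902 Mbps × 2040 s × 1.06 = 25736.9 Mb
screen recording: 4.502 Mbps × 3840 s × 1.06 = 18324.9 Mb
Total: 114659.5 Mb = 14332.4 MB.
= 14.33 GB.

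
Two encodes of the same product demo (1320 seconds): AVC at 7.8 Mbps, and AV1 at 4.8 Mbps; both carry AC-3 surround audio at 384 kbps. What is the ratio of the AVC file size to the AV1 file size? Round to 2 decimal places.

1.58

Audio: 384 kbps = 0.384 Mbps.
AVC: 8.184 Mbps × 1320 s = 10802.9 Mb = 1.258 GiB.
AV1: 5.184 Mbps × 1320 s = 6842.9 Mb = 0.797 GiB.
Ratio: 1.258 / 0.797 = 1.579.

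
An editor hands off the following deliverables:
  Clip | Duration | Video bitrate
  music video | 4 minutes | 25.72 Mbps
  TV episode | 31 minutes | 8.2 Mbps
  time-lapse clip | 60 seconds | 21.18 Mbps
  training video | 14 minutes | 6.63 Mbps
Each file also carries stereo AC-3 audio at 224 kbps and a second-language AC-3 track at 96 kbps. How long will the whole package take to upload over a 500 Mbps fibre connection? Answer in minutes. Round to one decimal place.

Audio total: 224 + 96 = 320 kbps = 0.320 Mbps.
music video: 26.040 Mbps × 240 s = 6249.6 Mb
TV episode: 8.520 Mbps × 1860 s = 15847.2 Mb
time-lapse clip: 21.500 Mbps × 60 s = 1290.0 Mb
training video: 6.950 Mbps × 840 s = 5838.0 Mb
Total: 29224.8 Mb = 3653.1 MB.
At 500 Mbps: 29224.8 / 500 = 58 s ≈ 0.974 minutes.

1.0 minutes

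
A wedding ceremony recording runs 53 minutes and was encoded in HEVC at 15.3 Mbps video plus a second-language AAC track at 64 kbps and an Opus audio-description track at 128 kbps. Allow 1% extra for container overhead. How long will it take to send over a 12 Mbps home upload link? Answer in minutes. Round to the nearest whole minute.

53 min = 3180 s
Audio total: 64 + 128 = 192 kbps = 0.192 Mbps.
Total bitrate: 15.492 Mbps.
File: 15.492 Mbps × 3180 s = 49264.6 Mb.
With 1% container overhead: ×1.01. → 49757.2 Mb.
At 12 Mbps: 49757.2 / 12 = 4146.4 s ≈ 69.1 minutes.

69 minutes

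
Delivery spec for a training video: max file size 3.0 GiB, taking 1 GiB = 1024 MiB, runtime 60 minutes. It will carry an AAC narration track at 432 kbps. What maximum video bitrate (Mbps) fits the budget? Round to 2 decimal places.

6.73 Mbps

Budget: 3.0 GiB = 25769.8 Mb.
60 min = 3600 s
Total bitrate budget: 25769.8 Mb / 3600 s = 7.158 Mbps.
Audio: 432 kbps = 0.432 Mbps.
Video: 7.158 − 0.432 = 6.726 Mbps.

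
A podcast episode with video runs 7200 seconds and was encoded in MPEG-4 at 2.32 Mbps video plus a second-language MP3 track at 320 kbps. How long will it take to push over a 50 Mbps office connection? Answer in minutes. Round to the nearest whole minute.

6 minutes

Audio: 320 kbps = 0.320 Mbps.
Total bitrate: 2.640 Mbps.
File: 2.640 Mbps × 7200 s = 19008.0 Mb.
At 50 Mbps: 19008.0 / 50 = 380.2 s ≈ 6.34 minutes.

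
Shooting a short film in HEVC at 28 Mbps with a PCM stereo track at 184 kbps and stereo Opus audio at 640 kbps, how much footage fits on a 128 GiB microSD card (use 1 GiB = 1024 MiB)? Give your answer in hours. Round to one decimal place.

Audio total: 184 + 640 = 824 kbps = 0.824 Mbps.
Total bitrate: 28 + 0.824 = 28.824 Mbps.
Capacity: 128 GiB = 1,099,512 Mb.
Recording time: 1,099,512 / 28.824 = 38,146 s ≈ 10.6 hours.

10.6 hours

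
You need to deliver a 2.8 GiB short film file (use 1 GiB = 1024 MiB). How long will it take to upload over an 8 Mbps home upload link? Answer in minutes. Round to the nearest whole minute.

50 minutes

File: 2.8 GiB = 24051.8 Mb.
At 8 Mbps: 24051.8 / 8 = 3006.5 s ≈ 50.1 minutes.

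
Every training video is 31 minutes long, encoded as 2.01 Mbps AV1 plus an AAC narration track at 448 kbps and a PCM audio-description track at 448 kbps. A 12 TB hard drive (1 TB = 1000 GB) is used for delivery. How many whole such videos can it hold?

17760

31 min = 1860 s
Audio total: 448 + 448 = 896 kbps = 0.896 Mbps.
Total bitrate: 2.906 Mbps.
Per item: 2.906 Mbps × 1860 s = 5,405 Mb = 675.6 MB.
Capacity: 12 TB = 96,000,000 Mb; 17760.81 items → 17760 complete.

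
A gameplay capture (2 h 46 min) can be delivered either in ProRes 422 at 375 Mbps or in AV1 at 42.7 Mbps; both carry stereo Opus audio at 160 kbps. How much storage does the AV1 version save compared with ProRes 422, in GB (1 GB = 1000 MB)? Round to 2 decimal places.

2 h 46 min = 166 min = 9960 s
Audio: 160 kbps = 0.160 Mbps.
ProRes 422: 375.160 Mbps × 9960 s = 3736593.6 Mb = 467.074 GB.
AV1: 42.860 Mbps × 9960 s = 426885.6 Mb = 53.361 GB.
Saving: 467.074 − 53.361 = 413.714 GB.

413.71 GB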